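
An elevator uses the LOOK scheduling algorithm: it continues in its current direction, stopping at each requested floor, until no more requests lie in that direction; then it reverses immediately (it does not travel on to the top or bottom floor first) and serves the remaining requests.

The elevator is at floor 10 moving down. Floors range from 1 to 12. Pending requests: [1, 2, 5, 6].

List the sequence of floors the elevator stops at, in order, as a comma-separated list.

Answer: 6, 5, 2, 1

Derivation:
Current: 10, moving DOWN
Serve below first (descending): [6, 5, 2, 1]
Then reverse, serve above (ascending): []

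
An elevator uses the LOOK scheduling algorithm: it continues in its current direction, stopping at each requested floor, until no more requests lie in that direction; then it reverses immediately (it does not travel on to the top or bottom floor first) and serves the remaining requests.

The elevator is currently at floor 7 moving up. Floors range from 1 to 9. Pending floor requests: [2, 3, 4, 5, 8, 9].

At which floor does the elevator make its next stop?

Answer: 8

Derivation:
Current floor: 7, direction: up
Requests above: [8, 9]
Requests below: [2, 3, 4, 5]
Moving up and requests lie above → nearest above is min([8, 9]) = 8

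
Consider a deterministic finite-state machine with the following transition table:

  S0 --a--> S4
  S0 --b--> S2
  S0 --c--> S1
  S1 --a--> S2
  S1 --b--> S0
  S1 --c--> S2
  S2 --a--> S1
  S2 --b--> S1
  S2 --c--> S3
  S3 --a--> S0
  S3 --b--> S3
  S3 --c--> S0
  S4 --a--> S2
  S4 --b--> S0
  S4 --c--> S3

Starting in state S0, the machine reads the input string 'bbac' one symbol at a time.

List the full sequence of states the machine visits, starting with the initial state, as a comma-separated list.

Answer: S0, S2, S1, S2, S3

Derivation:
Start: S0
  read 'b': S0 --b--> S2
  read 'b': S2 --b--> S1
  read 'a': S1 --a--> S2
  read 'c': S2 --c--> S3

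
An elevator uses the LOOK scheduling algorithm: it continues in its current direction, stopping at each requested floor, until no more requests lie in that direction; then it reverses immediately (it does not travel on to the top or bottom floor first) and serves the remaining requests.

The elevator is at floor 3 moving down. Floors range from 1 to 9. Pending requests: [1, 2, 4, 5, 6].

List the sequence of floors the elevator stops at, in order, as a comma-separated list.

Current: 3, moving DOWN
Serve below first (descending): [2, 1]
Then reverse, serve above (ascending): [4, 5, 6]

Answer: 2, 1, 4, 5, 6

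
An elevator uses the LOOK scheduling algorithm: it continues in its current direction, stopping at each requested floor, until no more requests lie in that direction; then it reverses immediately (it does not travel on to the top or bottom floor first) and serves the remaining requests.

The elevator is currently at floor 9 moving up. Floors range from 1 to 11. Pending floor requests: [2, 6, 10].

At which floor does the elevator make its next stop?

Current floor: 9, direction: up
Requests above: [10]
Requests below: [2, 6]
Moving up and requests lie above → nearest above is min([10]) = 10

Answer: 10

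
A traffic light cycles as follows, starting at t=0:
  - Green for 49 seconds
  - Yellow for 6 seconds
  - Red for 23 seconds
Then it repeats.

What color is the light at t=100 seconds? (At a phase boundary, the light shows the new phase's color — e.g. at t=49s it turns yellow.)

Answer: green

Derivation:
Cycle length = 49 + 6 + 23 = 78s
t = 100, phase_t = 100 mod 78 = 22
22 < 49 (green end) → GREEN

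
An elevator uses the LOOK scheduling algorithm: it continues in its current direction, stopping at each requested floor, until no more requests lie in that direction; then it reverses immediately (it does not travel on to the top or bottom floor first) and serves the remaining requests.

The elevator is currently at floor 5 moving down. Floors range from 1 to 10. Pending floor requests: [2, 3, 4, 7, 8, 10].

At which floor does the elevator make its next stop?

Answer: 4

Derivation:
Current floor: 5, direction: down
Requests above: [7, 8, 10]
Requests below: [2, 3, 4]
Moving down and requests lie below → nearest below is max([2, 3, 4]) = 4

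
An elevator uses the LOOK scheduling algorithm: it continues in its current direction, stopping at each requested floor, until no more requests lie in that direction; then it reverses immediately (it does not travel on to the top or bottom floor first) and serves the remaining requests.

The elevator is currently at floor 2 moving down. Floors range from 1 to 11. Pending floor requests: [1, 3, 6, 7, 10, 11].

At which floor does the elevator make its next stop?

Answer: 1

Derivation:
Current floor: 2, direction: down
Requests above: [3, 6, 7, 10, 11]
Requests below: [1]
Moving down and requests lie below → nearest below is max([1]) = 1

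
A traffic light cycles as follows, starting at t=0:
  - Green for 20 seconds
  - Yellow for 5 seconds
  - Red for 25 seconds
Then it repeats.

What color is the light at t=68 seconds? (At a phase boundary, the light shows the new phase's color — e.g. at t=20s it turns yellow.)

Answer: green

Derivation:
Cycle length = 20 + 5 + 25 = 50s
t = 68, phase_t = 68 mod 50 = 18
18 < 20 (green end) → GREEN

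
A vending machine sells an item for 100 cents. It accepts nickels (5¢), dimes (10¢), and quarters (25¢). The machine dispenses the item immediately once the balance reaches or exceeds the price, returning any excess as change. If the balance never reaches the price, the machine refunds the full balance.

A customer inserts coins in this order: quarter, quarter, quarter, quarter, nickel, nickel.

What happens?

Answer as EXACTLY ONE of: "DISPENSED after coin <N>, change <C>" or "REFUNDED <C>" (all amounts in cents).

Price: 100¢
Coin 1 (quarter, 25¢): balance = 25¢
Coin 2 (quarter, 25¢): balance = 50¢
Coin 3 (quarter, 25¢): balance = 75¢
Coin 4 (quarter, 25¢): balance = 100¢
  → balance >= price → DISPENSE, change = 100 - 100 = 0¢

Answer: DISPENSED after coin 4, change 0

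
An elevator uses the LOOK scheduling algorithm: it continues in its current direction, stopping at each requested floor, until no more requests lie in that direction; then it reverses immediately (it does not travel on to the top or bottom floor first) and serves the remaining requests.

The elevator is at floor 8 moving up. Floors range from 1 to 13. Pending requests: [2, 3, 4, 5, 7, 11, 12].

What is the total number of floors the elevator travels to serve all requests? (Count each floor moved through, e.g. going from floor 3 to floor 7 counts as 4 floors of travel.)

Answer: 14

Derivation:
Start at floor 8 moving up, LOOK stop order: [11, 12, 7, 5, 4, 3, 2]
  8 → 11: |11-8| = 3, total = 3
  11 → 12: |12-11| = 1, total = 4
  12 → 7: |7-12| = 5, total = 9
  7 → 5: |5-7| = 2, total = 11
  5 → 4: |4-5| = 1, total = 12
  4 → 3: |3-4| = 1, total = 13
  3 → 2: |2-3| = 1, total = 14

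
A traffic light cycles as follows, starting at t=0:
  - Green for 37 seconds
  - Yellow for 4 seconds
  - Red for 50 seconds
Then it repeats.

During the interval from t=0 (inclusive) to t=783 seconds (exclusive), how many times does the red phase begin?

Answer: 9

Derivation:
Cycle = 37+4+50 = 91s
red phase starts at t = k*91 + 41 for k=0,1,2,...
Need k*91+41 < 783 → k < 8.154
k ∈ {0, ..., 8} → 9 starts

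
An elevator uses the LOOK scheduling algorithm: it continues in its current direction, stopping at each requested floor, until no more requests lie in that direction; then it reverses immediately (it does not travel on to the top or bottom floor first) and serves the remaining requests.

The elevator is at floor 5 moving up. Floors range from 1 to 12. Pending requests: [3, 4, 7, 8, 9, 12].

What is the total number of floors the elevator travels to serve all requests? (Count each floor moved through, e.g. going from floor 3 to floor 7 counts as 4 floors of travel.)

Answer: 16

Derivation:
Start at floor 5 moving up, LOOK stop order: [7, 8, 9, 12, 4, 3]
  5 → 7: |7-5| = 2, total = 2
  7 → 8: |8-7| = 1, total = 3
  8 → 9: |9-8| = 1, total = 4
  9 → 12: |12-9| = 3, total = 7
  12 → 4: |4-12| = 8, total = 15
  4 → 3: |3-4| = 1, total = 16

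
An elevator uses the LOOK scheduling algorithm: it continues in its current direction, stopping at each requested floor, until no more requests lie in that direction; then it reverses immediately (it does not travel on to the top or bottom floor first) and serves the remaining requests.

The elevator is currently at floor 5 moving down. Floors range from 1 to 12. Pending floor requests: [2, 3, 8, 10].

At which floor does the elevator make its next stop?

Answer: 3

Derivation:
Current floor: 5, direction: down
Requests above: [8, 10]
Requests below: [2, 3]
Moving down and requests lie below → nearest below is max([2, 3]) = 3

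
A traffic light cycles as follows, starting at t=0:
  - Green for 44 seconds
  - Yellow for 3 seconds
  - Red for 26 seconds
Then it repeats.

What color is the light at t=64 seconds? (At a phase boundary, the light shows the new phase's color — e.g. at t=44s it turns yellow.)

Cycle length = 44 + 3 + 26 = 73s
t = 64, phase_t = 64 mod 73 = 64
64 >= 47 → RED

Answer: red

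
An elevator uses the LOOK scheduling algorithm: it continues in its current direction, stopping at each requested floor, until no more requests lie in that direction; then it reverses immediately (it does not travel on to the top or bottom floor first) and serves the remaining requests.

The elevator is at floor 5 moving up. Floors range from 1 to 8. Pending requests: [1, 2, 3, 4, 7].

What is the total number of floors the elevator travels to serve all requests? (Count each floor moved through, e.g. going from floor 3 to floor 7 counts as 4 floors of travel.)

Start at floor 5 moving up, LOOK stop order: [7, 4, 3, 2, 1]
  5 → 7: |7-5| = 2, total = 2
  7 → 4: |4-7| = 3, total = 5
  4 → 3: |3-4| = 1, total = 6
  3 → 2: |2-3| = 1, total = 7
  2 → 1: |1-2| = 1, total = 8

Answer: 8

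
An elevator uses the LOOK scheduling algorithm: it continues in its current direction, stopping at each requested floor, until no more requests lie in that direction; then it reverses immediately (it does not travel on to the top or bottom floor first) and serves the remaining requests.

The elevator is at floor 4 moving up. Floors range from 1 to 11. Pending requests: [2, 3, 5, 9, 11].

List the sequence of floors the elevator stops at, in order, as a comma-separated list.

Answer: 5, 9, 11, 3, 2

Derivation:
Current: 4, moving UP
Serve above first (ascending): [5, 9, 11]
Then reverse, serve below (descending): [3, 2]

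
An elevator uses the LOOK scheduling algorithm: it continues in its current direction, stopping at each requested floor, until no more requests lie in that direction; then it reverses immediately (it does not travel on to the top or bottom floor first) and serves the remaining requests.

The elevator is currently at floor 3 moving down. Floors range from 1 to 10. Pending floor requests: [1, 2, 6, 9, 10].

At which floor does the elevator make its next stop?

Answer: 2

Derivation:
Current floor: 3, direction: down
Requests above: [6, 9, 10]
Requests below: [1, 2]
Moving down and requests lie below → nearest below is max([1, 2]) = 2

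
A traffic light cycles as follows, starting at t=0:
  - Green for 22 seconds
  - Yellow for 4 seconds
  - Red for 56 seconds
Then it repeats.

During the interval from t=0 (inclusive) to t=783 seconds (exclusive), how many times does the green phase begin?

Cycle = 22+4+56 = 82s
green phase starts at t = k*82 + 0 for k=0,1,2,...
Need k*82+0 < 783 → k < 9.549
k ∈ {0, ..., 9} → 10 starts

Answer: 10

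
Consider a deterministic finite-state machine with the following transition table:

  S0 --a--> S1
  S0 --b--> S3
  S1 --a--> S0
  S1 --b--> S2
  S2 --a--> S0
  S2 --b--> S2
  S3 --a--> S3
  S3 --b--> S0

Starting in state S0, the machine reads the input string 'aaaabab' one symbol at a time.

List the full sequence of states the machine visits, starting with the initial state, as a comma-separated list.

Answer: S0, S1, S0, S1, S0, S3, S3, S0

Derivation:
Start: S0
  read 'a': S0 --a--> S1
  read 'a': S1 --a--> S0
  read 'a': S0 --a--> S1
  read 'a': S1 --a--> S0
  read 'b': S0 --b--> S3
  read 'a': S3 --a--> S3
  read 'b': S3 --b--> S0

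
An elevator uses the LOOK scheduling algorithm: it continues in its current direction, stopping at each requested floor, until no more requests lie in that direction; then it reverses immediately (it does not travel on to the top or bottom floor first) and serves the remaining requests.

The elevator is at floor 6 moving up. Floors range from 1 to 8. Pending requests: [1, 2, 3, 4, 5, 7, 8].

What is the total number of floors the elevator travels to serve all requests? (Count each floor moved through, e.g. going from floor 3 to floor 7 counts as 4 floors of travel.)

Answer: 9

Derivation:
Start at floor 6 moving up, LOOK stop order: [7, 8, 5, 4, 3, 2, 1]
  6 → 7: |7-6| = 1, total = 1
  7 → 8: |8-7| = 1, total = 2
  8 → 5: |5-8| = 3, total = 5
  5 → 4: |4-5| = 1, total = 6
  4 → 3: |3-4| = 1, total = 7
  3 → 2: |2-3| = 1, total = 8
  2 → 1: |1-2| = 1, total = 9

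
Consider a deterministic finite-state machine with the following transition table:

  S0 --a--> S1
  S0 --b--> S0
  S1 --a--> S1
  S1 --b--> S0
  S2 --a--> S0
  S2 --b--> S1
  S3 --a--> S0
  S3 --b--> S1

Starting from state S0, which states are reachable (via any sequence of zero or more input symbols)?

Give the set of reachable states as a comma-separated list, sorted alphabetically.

Answer: S0, S1

Derivation:
BFS from S0:
  visit S0: S0--a-->S1 (new), S0--b-->S0 (seen)
  visit S1: S1--a-->S1 (seen), S1--b-->S0 (seen)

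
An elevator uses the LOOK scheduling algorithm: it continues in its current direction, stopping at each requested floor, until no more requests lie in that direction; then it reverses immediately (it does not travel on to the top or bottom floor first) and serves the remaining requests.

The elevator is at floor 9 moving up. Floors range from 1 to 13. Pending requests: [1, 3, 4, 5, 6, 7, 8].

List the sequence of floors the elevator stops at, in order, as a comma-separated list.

Current: 9, moving UP
Serve above first (ascending): []
Then reverse, serve below (descending): [8, 7, 6, 5, 4, 3, 1]

Answer: 8, 7, 6, 5, 4, 3, 1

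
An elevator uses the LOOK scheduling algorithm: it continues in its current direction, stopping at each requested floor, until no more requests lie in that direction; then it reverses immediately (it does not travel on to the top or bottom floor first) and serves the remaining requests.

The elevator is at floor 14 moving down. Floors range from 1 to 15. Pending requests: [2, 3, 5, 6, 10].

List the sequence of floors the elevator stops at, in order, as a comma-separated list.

Current: 14, moving DOWN
Serve below first (descending): [10, 6, 5, 3, 2]
Then reverse, serve above (ascending): []

Answer: 10, 6, 5, 3, 2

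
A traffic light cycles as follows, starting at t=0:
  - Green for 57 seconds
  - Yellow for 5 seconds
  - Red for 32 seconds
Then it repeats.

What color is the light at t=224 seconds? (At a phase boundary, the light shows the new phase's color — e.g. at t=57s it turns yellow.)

Cycle length = 57 + 5 + 32 = 94s
t = 224, phase_t = 224 mod 94 = 36
36 < 57 (green end) → GREEN

Answer: green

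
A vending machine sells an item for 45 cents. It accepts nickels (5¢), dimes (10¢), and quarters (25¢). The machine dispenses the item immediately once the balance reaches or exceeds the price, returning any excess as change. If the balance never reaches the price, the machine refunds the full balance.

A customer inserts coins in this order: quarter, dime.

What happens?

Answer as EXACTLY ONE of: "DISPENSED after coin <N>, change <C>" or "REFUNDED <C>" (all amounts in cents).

Price: 45¢
Coin 1 (quarter, 25¢): balance = 25¢
Coin 2 (dime, 10¢): balance = 35¢
All coins inserted, balance 35¢ < price 45¢ → REFUND 35¢

Answer: REFUNDED 35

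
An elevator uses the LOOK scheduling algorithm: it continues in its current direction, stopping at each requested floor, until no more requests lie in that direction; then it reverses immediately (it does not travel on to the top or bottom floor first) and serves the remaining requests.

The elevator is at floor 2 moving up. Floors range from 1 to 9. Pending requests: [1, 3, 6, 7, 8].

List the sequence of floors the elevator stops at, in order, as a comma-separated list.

Current: 2, moving UP
Serve above first (ascending): [3, 6, 7, 8]
Then reverse, serve below (descending): [1]

Answer: 3, 6, 7, 8, 1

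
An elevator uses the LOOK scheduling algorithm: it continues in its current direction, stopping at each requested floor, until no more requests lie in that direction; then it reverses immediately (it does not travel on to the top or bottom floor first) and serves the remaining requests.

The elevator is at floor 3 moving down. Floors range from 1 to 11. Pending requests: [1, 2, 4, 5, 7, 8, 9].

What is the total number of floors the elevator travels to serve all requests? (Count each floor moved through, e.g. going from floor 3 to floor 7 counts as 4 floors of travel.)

Start at floor 3 moving down, LOOK stop order: [2, 1, 4, 5, 7, 8, 9]
  3 → 2: |2-3| = 1, total = 1
  2 → 1: |1-2| = 1, total = 2
  1 → 4: |4-1| = 3, total = 5
  4 → 5: |5-4| = 1, total = 6
  5 → 7: |7-5| = 2, total = 8
  7 → 8: |8-7| = 1, total = 9
  8 → 9: |9-8| = 1, total = 10

Answer: 10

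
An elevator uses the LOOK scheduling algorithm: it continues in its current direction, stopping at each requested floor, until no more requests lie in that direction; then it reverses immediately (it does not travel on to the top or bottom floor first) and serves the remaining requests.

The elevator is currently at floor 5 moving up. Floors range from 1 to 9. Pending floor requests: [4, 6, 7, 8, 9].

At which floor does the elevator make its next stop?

Answer: 6

Derivation:
Current floor: 5, direction: up
Requests above: [6, 7, 8, 9]
Requests below: [4]
Moving up and requests lie above → nearest above is min([6, 7, 8, 9]) = 6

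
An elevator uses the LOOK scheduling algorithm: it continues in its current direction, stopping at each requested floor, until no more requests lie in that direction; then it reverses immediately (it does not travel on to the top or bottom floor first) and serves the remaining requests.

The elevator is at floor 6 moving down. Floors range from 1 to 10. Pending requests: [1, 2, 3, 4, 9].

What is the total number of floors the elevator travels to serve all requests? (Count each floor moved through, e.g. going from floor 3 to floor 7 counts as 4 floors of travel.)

Answer: 13

Derivation:
Start at floor 6 moving down, LOOK stop order: [4, 3, 2, 1, 9]
  6 → 4: |4-6| = 2, total = 2
  4 → 3: |3-4| = 1, total = 3
  3 → 2: |2-3| = 1, total = 4
  2 → 1: |1-2| = 1, total = 5
  1 → 9: |9-1| = 8, total = 13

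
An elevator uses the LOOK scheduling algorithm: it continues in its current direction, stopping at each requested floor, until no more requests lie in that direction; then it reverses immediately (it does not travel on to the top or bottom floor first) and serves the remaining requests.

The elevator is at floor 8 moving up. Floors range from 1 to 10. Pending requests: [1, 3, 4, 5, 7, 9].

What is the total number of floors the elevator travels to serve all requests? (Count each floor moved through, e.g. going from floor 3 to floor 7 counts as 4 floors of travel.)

Answer: 9

Derivation:
Start at floor 8 moving up, LOOK stop order: [9, 7, 5, 4, 3, 1]
  8 → 9: |9-8| = 1, total = 1
  9 → 7: |7-9| = 2, total = 3
  7 → 5: |5-7| = 2, total = 5
  5 → 4: |4-5| = 1, total = 6
  4 → 3: |3-4| = 1, total = 7
  3 → 1: |1-3| = 2, total = 9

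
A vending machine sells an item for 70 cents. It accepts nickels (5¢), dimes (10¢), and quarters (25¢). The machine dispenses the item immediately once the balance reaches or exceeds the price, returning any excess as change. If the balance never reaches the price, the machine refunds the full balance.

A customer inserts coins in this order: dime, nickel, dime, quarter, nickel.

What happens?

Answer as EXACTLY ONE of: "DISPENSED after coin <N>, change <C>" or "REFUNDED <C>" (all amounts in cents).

Answer: REFUNDED 55

Derivation:
Price: 70¢
Coin 1 (dime, 10¢): balance = 10¢
Coin 2 (nickel, 5¢): balance = 15¢
Coin 3 (dime, 10¢): balance = 25¢
Coin 4 (quarter, 25¢): balance = 50¢
Coin 5 (nickel, 5¢): balance = 55¢
All coins inserted, balance 55¢ < price 70¢ → REFUND 55¢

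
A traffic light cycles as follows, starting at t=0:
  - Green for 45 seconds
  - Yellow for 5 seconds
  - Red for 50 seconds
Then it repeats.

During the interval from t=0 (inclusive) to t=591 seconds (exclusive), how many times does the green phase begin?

Cycle = 45+5+50 = 100s
green phase starts at t = k*100 + 0 for k=0,1,2,...
Need k*100+0 < 591 → k < 5.910
k ∈ {0, ..., 5} → 6 starts

Answer: 6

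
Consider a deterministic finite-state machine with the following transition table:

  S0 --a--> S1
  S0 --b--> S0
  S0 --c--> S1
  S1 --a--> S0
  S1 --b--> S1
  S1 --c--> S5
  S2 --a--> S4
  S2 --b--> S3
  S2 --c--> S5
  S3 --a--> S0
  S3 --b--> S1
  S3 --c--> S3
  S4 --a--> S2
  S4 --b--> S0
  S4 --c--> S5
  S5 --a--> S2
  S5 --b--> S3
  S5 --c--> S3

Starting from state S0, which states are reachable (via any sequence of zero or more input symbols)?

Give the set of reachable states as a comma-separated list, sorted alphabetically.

Answer: S0, S1, S2, S3, S4, S5

Derivation:
BFS from S0:
  visit S0: S0--a-->S1 (new), S0--b-->S0 (seen), S0--c-->S1 (seen)
  visit S1: S1--a-->S0 (seen), S1--b-->S1 (seen), S1--c-->S5 (new)
  visit S5: S5--a-->S2 (new), S5--b-->S3 (new), S5--c-->S3 (seen)
  visit S2: S2--a-->S4 (new), S2--b-->S3 (seen), S2--c-->S5 (seen)
  visit S3: S3--a-->S0 (seen), S3--b-->S1 (seen), S3--c-->S3 (seen)
  visit S4: S4--a-->S2 (seen), S4--b-->S0 (seen), S4--c-->S5 (seen)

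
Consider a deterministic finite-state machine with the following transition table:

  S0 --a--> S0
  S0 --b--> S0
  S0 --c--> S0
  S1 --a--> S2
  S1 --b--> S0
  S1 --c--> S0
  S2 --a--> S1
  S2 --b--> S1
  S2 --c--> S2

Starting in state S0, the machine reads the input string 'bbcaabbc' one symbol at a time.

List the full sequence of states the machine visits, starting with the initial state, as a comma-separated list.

Start: S0
  read 'b': S0 --b--> S0
  read 'b': S0 --b--> S0
  read 'c': S0 --c--> S0
  read 'a': S0 --a--> S0
  read 'a': S0 --a--> S0
  read 'b': S0 --b--> S0
  read 'b': S0 --b--> S0
  read 'c': S0 --c--> S0

Answer: S0, S0, S0, S0, S0, S0, S0, S0, S0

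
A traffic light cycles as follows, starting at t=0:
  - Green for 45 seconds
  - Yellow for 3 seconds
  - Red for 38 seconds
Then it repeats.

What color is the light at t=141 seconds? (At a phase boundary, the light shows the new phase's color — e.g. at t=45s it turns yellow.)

Cycle length = 45 + 3 + 38 = 86s
t = 141, phase_t = 141 mod 86 = 55
55 >= 48 → RED

Answer: red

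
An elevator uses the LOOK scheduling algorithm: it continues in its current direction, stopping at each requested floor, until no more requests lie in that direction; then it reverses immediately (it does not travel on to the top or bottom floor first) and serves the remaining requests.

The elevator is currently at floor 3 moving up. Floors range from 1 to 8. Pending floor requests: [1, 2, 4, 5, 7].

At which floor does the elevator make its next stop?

Answer: 4

Derivation:
Current floor: 3, direction: up
Requests above: [4, 5, 7]
Requests below: [1, 2]
Moving up and requests lie above → nearest above is min([4, 5, 7]) = 4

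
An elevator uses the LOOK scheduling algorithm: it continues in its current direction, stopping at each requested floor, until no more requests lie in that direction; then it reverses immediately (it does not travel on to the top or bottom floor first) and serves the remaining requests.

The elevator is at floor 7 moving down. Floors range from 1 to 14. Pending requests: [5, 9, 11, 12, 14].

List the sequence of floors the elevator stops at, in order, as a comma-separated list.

Current: 7, moving DOWN
Serve below first (descending): [5]
Then reverse, serve above (ascending): [9, 11, 12, 14]

Answer: 5, 9, 11, 12, 14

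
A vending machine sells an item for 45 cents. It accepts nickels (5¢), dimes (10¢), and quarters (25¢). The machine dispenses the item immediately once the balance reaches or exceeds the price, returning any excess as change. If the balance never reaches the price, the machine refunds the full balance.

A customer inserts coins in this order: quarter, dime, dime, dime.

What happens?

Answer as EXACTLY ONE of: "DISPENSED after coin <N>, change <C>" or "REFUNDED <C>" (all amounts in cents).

Price: 45¢
Coin 1 (quarter, 25¢): balance = 25¢
Coin 2 (dime, 10¢): balance = 35¢
Coin 3 (dime, 10¢): balance = 45¢
  → balance >= price → DISPENSE, change = 45 - 45 = 0¢

Answer: DISPENSED after coin 3, change 0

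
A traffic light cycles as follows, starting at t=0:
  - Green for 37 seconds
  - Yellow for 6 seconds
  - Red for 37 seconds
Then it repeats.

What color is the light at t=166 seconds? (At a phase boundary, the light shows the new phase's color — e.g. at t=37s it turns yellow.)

Cycle length = 37 + 6 + 37 = 80s
t = 166, phase_t = 166 mod 80 = 6
6 < 37 (green end) → GREEN

Answer: green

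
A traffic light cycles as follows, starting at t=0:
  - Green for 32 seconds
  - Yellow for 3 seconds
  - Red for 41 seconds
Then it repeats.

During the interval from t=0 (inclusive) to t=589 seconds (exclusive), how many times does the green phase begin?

Answer: 8

Derivation:
Cycle = 32+3+41 = 76s
green phase starts at t = k*76 + 0 for k=0,1,2,...
Need k*76+0 < 589 → k < 7.750
k ∈ {0, ..., 7} → 8 starts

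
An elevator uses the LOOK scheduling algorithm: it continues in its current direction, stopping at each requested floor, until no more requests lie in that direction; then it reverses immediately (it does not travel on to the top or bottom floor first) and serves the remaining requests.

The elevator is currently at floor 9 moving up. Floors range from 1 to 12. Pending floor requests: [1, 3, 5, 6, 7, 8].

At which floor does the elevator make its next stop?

Answer: 8

Derivation:
Current floor: 9, direction: up
Requests above: []
Requests below: [1, 3, 5, 6, 7, 8]
Moving up but no requests above → reverse; nearest below is max([1, 3, 5, 6, 7, 8]) = 8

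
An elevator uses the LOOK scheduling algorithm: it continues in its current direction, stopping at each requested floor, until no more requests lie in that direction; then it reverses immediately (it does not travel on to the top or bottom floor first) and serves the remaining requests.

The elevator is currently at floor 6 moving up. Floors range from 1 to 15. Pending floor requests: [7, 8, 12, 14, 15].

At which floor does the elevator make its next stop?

Current floor: 6, direction: up
Requests above: [7, 8, 12, 14, 15]
Requests below: []
Moving up and requests lie above → nearest above is min([7, 8, 12, 14, 15]) = 7

Answer: 7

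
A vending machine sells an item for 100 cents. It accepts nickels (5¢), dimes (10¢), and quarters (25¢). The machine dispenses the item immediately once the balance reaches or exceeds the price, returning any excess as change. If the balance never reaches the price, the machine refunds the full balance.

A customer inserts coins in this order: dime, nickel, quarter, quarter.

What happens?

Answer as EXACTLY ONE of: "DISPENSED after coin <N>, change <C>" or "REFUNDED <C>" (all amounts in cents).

Price: 100¢
Coin 1 (dime, 10¢): balance = 10¢
Coin 2 (nickel, 5¢): balance = 15¢
Coin 3 (quarter, 25¢): balance = 40¢
Coin 4 (quarter, 25¢): balance = 65¢
All coins inserted, balance 65¢ < price 100¢ → REFUND 65¢

Answer: REFUNDED 65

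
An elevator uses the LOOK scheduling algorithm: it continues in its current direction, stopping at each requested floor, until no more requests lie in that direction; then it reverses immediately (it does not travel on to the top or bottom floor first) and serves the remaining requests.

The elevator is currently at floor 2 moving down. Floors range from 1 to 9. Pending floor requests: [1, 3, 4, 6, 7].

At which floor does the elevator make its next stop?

Current floor: 2, direction: down
Requests above: [3, 4, 6, 7]
Requests below: [1]
Moving down and requests lie below → nearest below is max([1]) = 1

Answer: 1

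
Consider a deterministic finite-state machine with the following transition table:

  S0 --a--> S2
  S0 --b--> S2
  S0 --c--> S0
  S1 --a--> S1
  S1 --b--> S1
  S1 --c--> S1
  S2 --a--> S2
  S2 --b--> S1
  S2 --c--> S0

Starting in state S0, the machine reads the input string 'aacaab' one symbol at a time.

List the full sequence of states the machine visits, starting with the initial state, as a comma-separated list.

Start: S0
  read 'a': S0 --a--> S2
  read 'a': S2 --a--> S2
  read 'c': S2 --c--> S0
  read 'a': S0 --a--> S2
  read 'a': S2 --a--> S2
  read 'b': S2 --b--> S1

Answer: S0, S2, S2, S0, S2, S2, S1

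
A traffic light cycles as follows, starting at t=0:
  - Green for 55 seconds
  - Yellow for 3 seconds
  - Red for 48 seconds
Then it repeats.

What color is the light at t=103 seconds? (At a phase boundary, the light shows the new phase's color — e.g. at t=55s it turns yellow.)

Answer: red

Derivation:
Cycle length = 55 + 3 + 48 = 106s
t = 103, phase_t = 103 mod 106 = 103
103 >= 58 → RED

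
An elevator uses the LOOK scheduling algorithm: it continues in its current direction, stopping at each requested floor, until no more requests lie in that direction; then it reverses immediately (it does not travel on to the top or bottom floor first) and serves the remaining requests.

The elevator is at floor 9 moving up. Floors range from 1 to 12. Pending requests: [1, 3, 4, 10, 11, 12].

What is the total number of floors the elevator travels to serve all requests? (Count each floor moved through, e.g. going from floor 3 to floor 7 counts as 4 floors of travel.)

Start at floor 9 moving up, LOOK stop order: [10, 11, 12, 4, 3, 1]
  9 → 10: |10-9| = 1, total = 1
  10 → 11: |11-10| = 1, total = 2
  11 → 12: |12-11| = 1, total = 3
  12 → 4: |4-12| = 8, total = 11
  4 → 3: |3-4| = 1, total = 12
  3 → 1: |1-3| = 2, total = 14

Answer: 14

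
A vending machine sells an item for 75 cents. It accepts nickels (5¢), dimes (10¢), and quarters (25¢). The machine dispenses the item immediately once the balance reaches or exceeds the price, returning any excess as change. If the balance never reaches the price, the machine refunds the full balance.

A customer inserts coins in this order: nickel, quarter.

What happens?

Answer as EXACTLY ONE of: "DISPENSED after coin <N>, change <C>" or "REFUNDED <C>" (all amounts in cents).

Price: 75¢
Coin 1 (nickel, 5¢): balance = 5¢
Coin 2 (quarter, 25¢): balance = 30¢
All coins inserted, balance 30¢ < price 75¢ → REFUND 30¢

Answer: REFUNDED 30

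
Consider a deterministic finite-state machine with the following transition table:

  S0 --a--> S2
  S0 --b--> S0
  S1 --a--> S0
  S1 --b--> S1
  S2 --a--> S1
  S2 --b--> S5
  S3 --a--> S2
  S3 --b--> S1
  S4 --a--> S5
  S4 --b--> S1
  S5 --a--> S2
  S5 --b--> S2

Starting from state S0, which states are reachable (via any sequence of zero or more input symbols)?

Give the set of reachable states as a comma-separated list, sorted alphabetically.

Answer: S0, S1, S2, S5

Derivation:
BFS from S0:
  visit S0: S0--a-->S2 (new), S0--b-->S0 (seen)
  visit S2: S2--a-->S1 (new), S2--b-->S5 (new)
  visit S1: S1--a-->S0 (seen), S1--b-->S1 (seen)
  visit S5: S5--a-->S2 (seen), S5--b-->S2 (seen)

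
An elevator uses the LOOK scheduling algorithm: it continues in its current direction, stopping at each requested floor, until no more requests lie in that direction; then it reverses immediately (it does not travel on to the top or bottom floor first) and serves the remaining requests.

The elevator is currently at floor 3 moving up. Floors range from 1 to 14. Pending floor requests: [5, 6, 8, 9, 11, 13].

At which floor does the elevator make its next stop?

Current floor: 3, direction: up
Requests above: [5, 6, 8, 9, 11, 13]
Requests below: []
Moving up and requests lie above → nearest above is min([5, 6, 8, 9, 11, 13]) = 5

Answer: 5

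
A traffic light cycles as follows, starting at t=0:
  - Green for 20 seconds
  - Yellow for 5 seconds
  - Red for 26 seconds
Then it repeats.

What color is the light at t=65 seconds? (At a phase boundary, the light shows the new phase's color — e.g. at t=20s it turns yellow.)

Answer: green

Derivation:
Cycle length = 20 + 5 + 26 = 51s
t = 65, phase_t = 65 mod 51 = 14
14 < 20 (green end) → GREEN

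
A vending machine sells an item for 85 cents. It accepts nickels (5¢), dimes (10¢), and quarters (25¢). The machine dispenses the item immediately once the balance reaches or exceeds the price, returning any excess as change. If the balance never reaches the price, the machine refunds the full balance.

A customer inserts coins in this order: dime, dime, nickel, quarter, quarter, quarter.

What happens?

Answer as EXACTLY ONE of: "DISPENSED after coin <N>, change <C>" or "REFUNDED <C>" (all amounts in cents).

Answer: DISPENSED after coin 6, change 15

Derivation:
Price: 85¢
Coin 1 (dime, 10¢): balance = 10¢
Coin 2 (dime, 10¢): balance = 20¢
Coin 3 (nickel, 5¢): balance = 25¢
Coin 4 (quarter, 25¢): balance = 50¢
Coin 5 (quarter, 25¢): balance = 75¢
Coin 6 (quarter, 25¢): balance = 100¢
  → balance >= price → DISPENSE, change = 100 - 85 = 15¢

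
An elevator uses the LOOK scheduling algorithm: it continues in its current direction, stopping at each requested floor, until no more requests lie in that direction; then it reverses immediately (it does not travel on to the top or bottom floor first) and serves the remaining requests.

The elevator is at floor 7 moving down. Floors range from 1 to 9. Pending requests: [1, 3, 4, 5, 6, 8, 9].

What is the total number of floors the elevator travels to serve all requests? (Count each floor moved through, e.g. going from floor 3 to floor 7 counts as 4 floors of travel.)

Answer: 14

Derivation:
Start at floor 7 moving down, LOOK stop order: [6, 5, 4, 3, 1, 8, 9]
  7 → 6: |6-7| = 1, total = 1
  6 → 5: |5-6| = 1, total = 2
  5 → 4: |4-5| = 1, total = 3
  4 → 3: |3-4| = 1, total = 4
  3 → 1: |1-3| = 2, total = 6
  1 → 8: |8-1| = 7, total = 13
  8 → 9: |9-8| = 1, total = 14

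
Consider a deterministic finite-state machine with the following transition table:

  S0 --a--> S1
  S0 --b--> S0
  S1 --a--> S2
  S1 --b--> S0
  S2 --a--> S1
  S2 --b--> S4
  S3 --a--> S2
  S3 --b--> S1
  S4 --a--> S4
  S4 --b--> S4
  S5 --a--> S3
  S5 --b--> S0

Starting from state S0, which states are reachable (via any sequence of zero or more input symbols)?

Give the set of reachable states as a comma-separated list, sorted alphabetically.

BFS from S0:
  visit S0: S0--a-->S1 (new), S0--b-->S0 (seen)
  visit S1: S1--a-->S2 (new), S1--b-->S0 (seen)
  visit S2: S2--a-->S1 (seen), S2--b-->S4 (new)
  visit S4: S4--a-->S4 (seen), S4--b-->S4 (seen)

Answer: S0, S1, S2, S4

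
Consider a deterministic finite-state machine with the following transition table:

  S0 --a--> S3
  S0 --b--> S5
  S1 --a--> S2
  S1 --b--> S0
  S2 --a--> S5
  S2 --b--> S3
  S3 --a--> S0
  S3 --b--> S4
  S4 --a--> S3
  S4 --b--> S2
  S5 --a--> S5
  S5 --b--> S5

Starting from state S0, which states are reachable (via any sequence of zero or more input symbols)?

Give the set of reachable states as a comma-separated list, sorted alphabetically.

BFS from S0:
  visit S0: S0--a-->S3 (new), S0--b-->S5 (new)
  visit S3: S3--a-->S0 (seen), S3--b-->S4 (new)
  visit S5: S5--a-->S5 (seen), S5--b-->S5 (seen)
  visit S4: S4--a-->S3 (seen), S4--b-->S2 (new)
  visit S2: S2--a-->S5 (seen), S2--b-->S3 (seen)

Answer: S0, S2, S3, S4, S5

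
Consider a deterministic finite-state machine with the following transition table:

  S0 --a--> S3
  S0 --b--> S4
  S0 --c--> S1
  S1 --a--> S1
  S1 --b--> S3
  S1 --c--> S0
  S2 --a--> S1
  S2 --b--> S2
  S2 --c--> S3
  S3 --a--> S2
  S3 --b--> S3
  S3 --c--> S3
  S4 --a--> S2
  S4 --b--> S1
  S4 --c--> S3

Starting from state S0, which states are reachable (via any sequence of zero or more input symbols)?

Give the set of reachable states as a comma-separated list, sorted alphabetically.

Answer: S0, S1, S2, S3, S4

Derivation:
BFS from S0:
  visit S0: S0--a-->S3 (new), S0--b-->S4 (new), S0--c-->S1 (new)
  visit S3: S3--a-->S2 (new), S3--b-->S3 (seen), S3--c-->S3 (seen)
  visit S4: S4--a-->S2 (seen), S4--b-->S1 (seen), S4--c-->S3 (seen)
  visit S1: S1--a-->S1 (seen), S1--b-->S3 (seen), S1--c-->S0 (seen)
  visit S2: S2--a-->S1 (seen), S2--b-->S2 (seen), S2--c-->S3 (seen)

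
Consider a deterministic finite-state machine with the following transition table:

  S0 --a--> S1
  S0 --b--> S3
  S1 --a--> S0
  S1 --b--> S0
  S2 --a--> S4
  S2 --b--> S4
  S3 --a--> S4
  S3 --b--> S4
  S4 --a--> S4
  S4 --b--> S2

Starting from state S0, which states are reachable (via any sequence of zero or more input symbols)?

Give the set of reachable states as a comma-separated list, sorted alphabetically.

BFS from S0:
  visit S0: S0--a-->S1 (new), S0--b-->S3 (new)
  visit S1: S1--a-->S0 (seen), S1--b-->S0 (seen)
  visit S3: S3--a-->S4 (new), S3--b-->S4 (seen)
  visit S4: S4--a-->S4 (seen), S4--b-->S2 (new)
  visit S2: S2--a-->S4 (seen), S2--b-->S4 (seen)

Answer: S0, S1, S2, S3, S4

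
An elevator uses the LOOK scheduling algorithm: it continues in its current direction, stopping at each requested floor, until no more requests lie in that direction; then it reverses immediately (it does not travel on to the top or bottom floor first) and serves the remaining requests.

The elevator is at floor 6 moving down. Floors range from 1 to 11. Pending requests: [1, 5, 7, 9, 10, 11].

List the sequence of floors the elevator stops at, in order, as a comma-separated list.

Current: 6, moving DOWN
Serve below first (descending): [5, 1]
Then reverse, serve above (ascending): [7, 9, 10, 11]

Answer: 5, 1, 7, 9, 10, 11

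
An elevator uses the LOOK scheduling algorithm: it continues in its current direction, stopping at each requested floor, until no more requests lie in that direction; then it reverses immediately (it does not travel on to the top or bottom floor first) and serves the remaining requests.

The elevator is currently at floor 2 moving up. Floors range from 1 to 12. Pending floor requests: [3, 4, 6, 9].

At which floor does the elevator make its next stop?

Current floor: 2, direction: up
Requests above: [3, 4, 6, 9]
Requests below: []
Moving up and requests lie above → nearest above is min([3, 4, 6, 9]) = 3

Answer: 3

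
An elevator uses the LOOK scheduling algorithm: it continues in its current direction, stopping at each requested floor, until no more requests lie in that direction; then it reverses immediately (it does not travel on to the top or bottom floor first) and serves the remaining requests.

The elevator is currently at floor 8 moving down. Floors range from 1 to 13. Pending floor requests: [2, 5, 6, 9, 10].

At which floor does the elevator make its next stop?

Current floor: 8, direction: down
Requests above: [9, 10]
Requests below: [2, 5, 6]
Moving down and requests lie below → nearest below is max([2, 5, 6]) = 6

Answer: 6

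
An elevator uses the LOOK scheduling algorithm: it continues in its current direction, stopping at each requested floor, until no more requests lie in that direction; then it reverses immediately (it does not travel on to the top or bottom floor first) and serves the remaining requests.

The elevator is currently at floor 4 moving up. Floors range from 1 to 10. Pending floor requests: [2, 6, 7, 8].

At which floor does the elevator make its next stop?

Current floor: 4, direction: up
Requests above: [6, 7, 8]
Requests below: [2]
Moving up and requests lie above → nearest above is min([6, 7, 8]) = 6

Answer: 6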